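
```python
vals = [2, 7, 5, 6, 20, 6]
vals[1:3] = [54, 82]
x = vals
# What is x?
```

vals starts as [2, 7, 5, 6, 20, 6] (length 6). The slice vals[1:3] covers indices [1, 2] with values [7, 5]. Replacing that slice with [54, 82] (same length) produces [2, 54, 82, 6, 20, 6].

[2, 54, 82, 6, 20, 6]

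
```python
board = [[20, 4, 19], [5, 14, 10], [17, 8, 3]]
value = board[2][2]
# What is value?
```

board[2] = [17, 8, 3]. Taking column 2 of that row yields 3.

3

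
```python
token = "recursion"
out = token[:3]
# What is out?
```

token has length 9. The slice token[:3] selects indices [0, 1, 2] (0->'r', 1->'e', 2->'c'), giving 'rec'.

'rec'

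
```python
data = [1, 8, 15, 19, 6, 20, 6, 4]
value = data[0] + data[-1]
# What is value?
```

data has length 8. data[0] = 1.
data has length 8. Negative index -1 maps to positive index 8 + (-1) = 7. data[7] = 4.
Sum: 1 + 4 = 5.

5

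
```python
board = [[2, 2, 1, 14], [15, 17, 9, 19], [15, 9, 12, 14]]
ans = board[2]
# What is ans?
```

board has 3 rows. Row 2 is [15, 9, 12, 14].

[15, 9, 12, 14]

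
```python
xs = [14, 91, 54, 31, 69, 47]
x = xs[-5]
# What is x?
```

xs has length 6. Negative index -5 maps to positive index 6 + (-5) = 1. xs[1] = 91.

91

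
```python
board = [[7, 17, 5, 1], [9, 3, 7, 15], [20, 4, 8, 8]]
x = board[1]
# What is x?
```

board has 3 rows. Row 1 is [9, 3, 7, 15].

[9, 3, 7, 15]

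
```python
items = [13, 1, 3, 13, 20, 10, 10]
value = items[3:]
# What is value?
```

items has length 7. The slice items[3:] selects indices [3, 4, 5, 6] (3->13, 4->20, 5->10, 6->10), giving [13, 20, 10, 10].

[13, 20, 10, 10]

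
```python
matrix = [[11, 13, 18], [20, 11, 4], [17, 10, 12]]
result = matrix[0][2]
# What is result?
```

matrix[0] = [11, 13, 18]. Taking column 2 of that row yields 18.

18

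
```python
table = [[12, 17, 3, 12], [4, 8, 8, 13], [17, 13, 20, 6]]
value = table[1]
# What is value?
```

table has 3 rows. Row 1 is [4, 8, 8, 13].

[4, 8, 8, 13]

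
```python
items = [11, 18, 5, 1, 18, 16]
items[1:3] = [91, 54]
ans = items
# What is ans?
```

items starts as [11, 18, 5, 1, 18, 16] (length 6). The slice items[1:3] covers indices [1, 2] with values [18, 5]. Replacing that slice with [91, 54] (same length) produces [11, 91, 54, 1, 18, 16].

[11, 91, 54, 1, 18, 16]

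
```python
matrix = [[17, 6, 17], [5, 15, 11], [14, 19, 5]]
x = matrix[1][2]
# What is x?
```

matrix[1] = [5, 15, 11]. Taking column 2 of that row yields 11.

11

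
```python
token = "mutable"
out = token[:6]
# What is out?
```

token has length 7. The slice token[:6] selects indices [0, 1, 2, 3, 4, 5] (0->'m', 1->'u', 2->'t', 3->'a', 4->'b', 5->'l'), giving 'mutabl'.

'mutabl'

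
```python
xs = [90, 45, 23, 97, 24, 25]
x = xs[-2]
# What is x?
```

xs has length 6. Negative index -2 maps to positive index 6 + (-2) = 4. xs[4] = 24.

24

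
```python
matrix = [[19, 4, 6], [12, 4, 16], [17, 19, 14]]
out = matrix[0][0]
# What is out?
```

matrix[0] = [19, 4, 6]. Taking column 0 of that row yields 19.

19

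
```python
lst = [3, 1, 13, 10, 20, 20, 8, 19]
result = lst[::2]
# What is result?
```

lst has length 8. The slice lst[::2] selects indices [0, 2, 4, 6] (0->3, 2->13, 4->20, 6->8), giving [3, 13, 20, 8].

[3, 13, 20, 8]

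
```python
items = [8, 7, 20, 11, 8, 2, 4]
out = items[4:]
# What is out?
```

items has length 7. The slice items[4:] selects indices [4, 5, 6] (4->8, 5->2, 6->4), giving [8, 2, 4].

[8, 2, 4]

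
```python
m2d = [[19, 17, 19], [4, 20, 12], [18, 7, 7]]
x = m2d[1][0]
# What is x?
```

m2d[1] = [4, 20, 12]. Taking column 0 of that row yields 4.

4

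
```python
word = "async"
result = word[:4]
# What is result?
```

word has length 5. The slice word[:4] selects indices [0, 1, 2, 3] (0->'a', 1->'s', 2->'y', 3->'n'), giving 'asyn'.

'asyn'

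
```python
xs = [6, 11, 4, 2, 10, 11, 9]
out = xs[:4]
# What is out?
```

xs has length 7. The slice xs[:4] selects indices [0, 1, 2, 3] (0->6, 1->11, 2->4, 3->2), giving [6, 11, 4, 2].

[6, 11, 4, 2]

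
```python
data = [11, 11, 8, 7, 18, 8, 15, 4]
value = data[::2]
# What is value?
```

data has length 8. The slice data[::2] selects indices [0, 2, 4, 6] (0->11, 2->8, 4->18, 6->15), giving [11, 8, 18, 15].

[11, 8, 18, 15]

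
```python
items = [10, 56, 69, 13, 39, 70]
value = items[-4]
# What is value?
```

items has length 6. Negative index -4 maps to positive index 6 + (-4) = 2. items[2] = 69.

69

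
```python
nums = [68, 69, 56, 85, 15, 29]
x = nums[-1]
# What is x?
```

nums has length 6. Negative index -1 maps to positive index 6 + (-1) = 5. nums[5] = 29.

29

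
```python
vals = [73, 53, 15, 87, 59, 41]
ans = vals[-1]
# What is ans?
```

vals has length 6. Negative index -1 maps to positive index 6 + (-1) = 5. vals[5] = 41.

41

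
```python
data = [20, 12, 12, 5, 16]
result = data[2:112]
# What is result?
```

data has length 5. The slice data[2:112] selects indices [2, 3, 4] (2->12, 3->5, 4->16), giving [12, 5, 16].

[12, 5, 16]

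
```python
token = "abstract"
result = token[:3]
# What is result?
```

token has length 8. The slice token[:3] selects indices [0, 1, 2] (0->'a', 1->'b', 2->'s'), giving 'abs'.

'abs'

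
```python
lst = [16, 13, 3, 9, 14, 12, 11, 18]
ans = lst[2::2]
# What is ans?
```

lst has length 8. The slice lst[2::2] selects indices [2, 4, 6] (2->3, 4->14, 6->11), giving [3, 14, 11].

[3, 14, 11]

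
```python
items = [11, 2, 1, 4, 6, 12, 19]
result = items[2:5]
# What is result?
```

items has length 7. The slice items[2:5] selects indices [2, 3, 4] (2->1, 3->4, 4->6), giving [1, 4, 6].

[1, 4, 6]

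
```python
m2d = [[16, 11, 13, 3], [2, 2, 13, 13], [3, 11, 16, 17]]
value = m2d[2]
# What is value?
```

m2d has 3 rows. Row 2 is [3, 11, 16, 17].

[3, 11, 16, 17]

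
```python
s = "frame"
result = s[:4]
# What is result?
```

s has length 5. The slice s[:4] selects indices [0, 1, 2, 3] (0->'f', 1->'r', 2->'a', 3->'m'), giving 'fram'.

'fram'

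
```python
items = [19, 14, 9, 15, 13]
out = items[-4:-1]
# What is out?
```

items has length 5. The slice items[-4:-1] selects indices [1, 2, 3] (1->14, 2->9, 3->15), giving [14, 9, 15].

[14, 9, 15]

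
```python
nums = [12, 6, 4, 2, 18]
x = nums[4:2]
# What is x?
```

nums has length 5. The slice nums[4:2] resolves to an empty index range, so the result is [].

[]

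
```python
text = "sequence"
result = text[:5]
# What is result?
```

text has length 8. The slice text[:5] selects indices [0, 1, 2, 3, 4] (0->'s', 1->'e', 2->'q', 3->'u', 4->'e'), giving 'seque'.

'seque'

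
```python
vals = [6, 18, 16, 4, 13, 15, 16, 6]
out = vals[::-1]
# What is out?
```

vals has length 8. The slice vals[::-1] selects indices [7, 6, 5, 4, 3, 2, 1, 0] (7->6, 6->16, 5->15, 4->13, 3->4, 2->16, 1->18, 0->6), giving [6, 16, 15, 13, 4, 16, 18, 6].

[6, 16, 15, 13, 4, 16, 18, 6]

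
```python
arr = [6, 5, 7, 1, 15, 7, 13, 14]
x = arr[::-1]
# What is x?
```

arr has length 8. The slice arr[::-1] selects indices [7, 6, 5, 4, 3, 2, 1, 0] (7->14, 6->13, 5->7, 4->15, 3->1, 2->7, 1->5, 0->6), giving [14, 13, 7, 15, 1, 7, 5, 6].

[14, 13, 7, 15, 1, 7, 5, 6]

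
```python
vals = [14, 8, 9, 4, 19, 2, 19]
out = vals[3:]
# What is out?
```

vals has length 7. The slice vals[3:] selects indices [3, 4, 5, 6] (3->4, 4->19, 5->2, 6->19), giving [4, 19, 2, 19].

[4, 19, 2, 19]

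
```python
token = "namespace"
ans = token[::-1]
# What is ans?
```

token has length 9. The slice token[::-1] selects indices [8, 7, 6, 5, 4, 3, 2, 1, 0] (8->'e', 7->'c', 6->'a', 5->'p', 4->'s', 3->'e', 2->'m', 1->'a', 0->'n'), giving 'ecapseman'.

'ecapseman'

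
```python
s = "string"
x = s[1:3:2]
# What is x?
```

s has length 6. The slice s[1:3:2] selects indices [1] (1->'t'), giving 't'.

't'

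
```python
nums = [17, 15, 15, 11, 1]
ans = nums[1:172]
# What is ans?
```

nums has length 5. The slice nums[1:172] selects indices [1, 2, 3, 4] (1->15, 2->15, 3->11, 4->1), giving [15, 15, 11, 1].

[15, 15, 11, 1]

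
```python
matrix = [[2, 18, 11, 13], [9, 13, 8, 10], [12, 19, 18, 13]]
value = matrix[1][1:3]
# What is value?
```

matrix[1] = [9, 13, 8, 10]. matrix[1] has length 4. The slice matrix[1][1:3] selects indices [1, 2] (1->13, 2->8), giving [13, 8].

[13, 8]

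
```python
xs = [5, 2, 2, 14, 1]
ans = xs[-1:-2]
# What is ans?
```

xs has length 5. The slice xs[-1:-2] resolves to an empty index range, so the result is [].

[]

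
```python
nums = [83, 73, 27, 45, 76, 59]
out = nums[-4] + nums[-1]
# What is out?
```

nums has length 6. Negative index -4 maps to positive index 6 + (-4) = 2. nums[2] = 27.
nums has length 6. Negative index -1 maps to positive index 6 + (-1) = 5. nums[5] = 59.
Sum: 27 + 59 = 86.

86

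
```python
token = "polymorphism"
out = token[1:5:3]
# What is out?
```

token has length 12. The slice token[1:5:3] selects indices [1, 4] (1->'o', 4->'m'), giving 'om'.

'om'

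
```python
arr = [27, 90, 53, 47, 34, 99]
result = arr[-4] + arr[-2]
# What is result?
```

arr has length 6. Negative index -4 maps to positive index 6 + (-4) = 2. arr[2] = 53.
arr has length 6. Negative index -2 maps to positive index 6 + (-2) = 4. arr[4] = 34.
Sum: 53 + 34 = 87.

87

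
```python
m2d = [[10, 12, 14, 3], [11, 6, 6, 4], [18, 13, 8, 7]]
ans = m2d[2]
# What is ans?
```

m2d has 3 rows. Row 2 is [18, 13, 8, 7].

[18, 13, 8, 7]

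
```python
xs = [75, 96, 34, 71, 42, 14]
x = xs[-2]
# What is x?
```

xs has length 6. Negative index -2 maps to positive index 6 + (-2) = 4. xs[4] = 42.

42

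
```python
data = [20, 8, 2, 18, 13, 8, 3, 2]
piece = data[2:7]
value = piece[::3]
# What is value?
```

data has length 8. The slice data[2:7] selects indices [2, 3, 4, 5, 6] (2->2, 3->18, 4->13, 5->8, 6->3), giving [2, 18, 13, 8, 3]. So piece = [2, 18, 13, 8, 3]. piece has length 5. The slice piece[::3] selects indices [0, 3] (0->2, 3->8), giving [2, 8].

[2, 8]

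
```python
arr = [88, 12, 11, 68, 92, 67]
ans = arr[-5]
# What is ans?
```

arr has length 6. Negative index -5 maps to positive index 6 + (-5) = 1. arr[1] = 12.

12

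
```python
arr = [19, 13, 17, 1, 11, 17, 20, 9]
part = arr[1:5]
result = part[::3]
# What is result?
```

arr has length 8. The slice arr[1:5] selects indices [1, 2, 3, 4] (1->13, 2->17, 3->1, 4->11), giving [13, 17, 1, 11]. So part = [13, 17, 1, 11]. part has length 4. The slice part[::3] selects indices [0, 3] (0->13, 3->11), giving [13, 11].

[13, 11]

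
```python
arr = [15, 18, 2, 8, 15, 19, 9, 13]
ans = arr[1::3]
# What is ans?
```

arr has length 8. The slice arr[1::3] selects indices [1, 4, 7] (1->18, 4->15, 7->13), giving [18, 15, 13].

[18, 15, 13]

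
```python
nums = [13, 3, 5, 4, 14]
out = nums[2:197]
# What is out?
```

nums has length 5. The slice nums[2:197] selects indices [2, 3, 4] (2->5, 3->4, 4->14), giving [5, 4, 14].

[5, 4, 14]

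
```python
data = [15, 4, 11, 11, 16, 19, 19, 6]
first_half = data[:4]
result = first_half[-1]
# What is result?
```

data has length 8. The slice data[:4] selects indices [0, 1, 2, 3] (0->15, 1->4, 2->11, 3->11), giving [15, 4, 11, 11]. So first_half = [15, 4, 11, 11]. Then first_half[-1] = 11.

11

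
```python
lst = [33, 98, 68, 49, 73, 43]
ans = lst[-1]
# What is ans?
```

lst has length 6. Negative index -1 maps to positive index 6 + (-1) = 5. lst[5] = 43.

43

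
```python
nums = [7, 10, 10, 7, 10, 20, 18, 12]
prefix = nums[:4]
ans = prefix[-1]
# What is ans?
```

nums has length 8. The slice nums[:4] selects indices [0, 1, 2, 3] (0->7, 1->10, 2->10, 3->7), giving [7, 10, 10, 7]. So prefix = [7, 10, 10, 7]. Then prefix[-1] = 7.

7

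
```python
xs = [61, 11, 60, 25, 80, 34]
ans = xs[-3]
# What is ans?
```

xs has length 6. Negative index -3 maps to positive index 6 + (-3) = 3. xs[3] = 25.

25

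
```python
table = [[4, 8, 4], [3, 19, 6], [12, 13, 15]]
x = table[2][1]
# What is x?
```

table[2] = [12, 13, 15]. Taking column 1 of that row yields 13.

13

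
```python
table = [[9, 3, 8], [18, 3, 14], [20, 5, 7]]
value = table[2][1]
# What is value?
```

table[2] = [20, 5, 7]. Taking column 1 of that row yields 5.

5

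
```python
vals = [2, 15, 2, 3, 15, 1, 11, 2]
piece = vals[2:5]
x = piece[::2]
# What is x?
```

vals has length 8. The slice vals[2:5] selects indices [2, 3, 4] (2->2, 3->3, 4->15), giving [2, 3, 15]. So piece = [2, 3, 15]. piece has length 3. The slice piece[::2] selects indices [0, 2] (0->2, 2->15), giving [2, 15].

[2, 15]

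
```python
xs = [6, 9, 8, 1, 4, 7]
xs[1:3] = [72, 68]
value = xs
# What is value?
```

xs starts as [6, 9, 8, 1, 4, 7] (length 6). The slice xs[1:3] covers indices [1, 2] with values [9, 8]. Replacing that slice with [72, 68] (same length) produces [6, 72, 68, 1, 4, 7].

[6, 72, 68, 1, 4, 7]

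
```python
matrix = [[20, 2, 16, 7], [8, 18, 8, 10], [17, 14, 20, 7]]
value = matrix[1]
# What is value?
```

matrix has 3 rows. Row 1 is [8, 18, 8, 10].

[8, 18, 8, 10]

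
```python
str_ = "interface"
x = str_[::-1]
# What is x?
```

str_ has length 9. The slice str_[::-1] selects indices [8, 7, 6, 5, 4, 3, 2, 1, 0] (8->'e', 7->'c', 6->'a', 5->'f', 4->'r', 3->'e', 2->'t', 1->'n', 0->'i'), giving 'ecafretni'.

'ecafretni'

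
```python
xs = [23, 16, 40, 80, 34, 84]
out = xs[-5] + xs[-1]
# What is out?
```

xs has length 6. Negative index -5 maps to positive index 6 + (-5) = 1. xs[1] = 16.
xs has length 6. Negative index -1 maps to positive index 6 + (-1) = 5. xs[5] = 84.
Sum: 16 + 84 = 100.

100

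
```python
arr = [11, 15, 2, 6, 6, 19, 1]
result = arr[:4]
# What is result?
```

arr has length 7. The slice arr[:4] selects indices [0, 1, 2, 3] (0->11, 1->15, 2->2, 3->6), giving [11, 15, 2, 6].

[11, 15, 2, 6]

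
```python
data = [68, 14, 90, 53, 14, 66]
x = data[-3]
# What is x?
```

data has length 6. Negative index -3 maps to positive index 6 + (-3) = 3. data[3] = 53.

53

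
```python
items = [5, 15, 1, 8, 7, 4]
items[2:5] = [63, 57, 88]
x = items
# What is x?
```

items starts as [5, 15, 1, 8, 7, 4] (length 6). The slice items[2:5] covers indices [2, 3, 4] with values [1, 8, 7]. Replacing that slice with [63, 57, 88] (same length) produces [5, 15, 63, 57, 88, 4].

[5, 15, 63, 57, 88, 4]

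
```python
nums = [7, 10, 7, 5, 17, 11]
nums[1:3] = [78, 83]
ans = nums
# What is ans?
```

nums starts as [7, 10, 7, 5, 17, 11] (length 6). The slice nums[1:3] covers indices [1, 2] with values [10, 7]. Replacing that slice with [78, 83] (same length) produces [7, 78, 83, 5, 17, 11].

[7, 78, 83, 5, 17, 11]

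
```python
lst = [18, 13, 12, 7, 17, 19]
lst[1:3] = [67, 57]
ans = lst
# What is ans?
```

lst starts as [18, 13, 12, 7, 17, 19] (length 6). The slice lst[1:3] covers indices [1, 2] with values [13, 12]. Replacing that slice with [67, 57] (same length) produces [18, 67, 57, 7, 17, 19].

[18, 67, 57, 7, 17, 19]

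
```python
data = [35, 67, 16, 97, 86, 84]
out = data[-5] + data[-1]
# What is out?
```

data has length 6. Negative index -5 maps to positive index 6 + (-5) = 1. data[1] = 67.
data has length 6. Negative index -1 maps to positive index 6 + (-1) = 5. data[5] = 84.
Sum: 67 + 84 = 151.

151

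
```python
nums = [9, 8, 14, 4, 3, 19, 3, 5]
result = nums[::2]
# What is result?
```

nums has length 8. The slice nums[::2] selects indices [0, 2, 4, 6] (0->9, 2->14, 4->3, 6->3), giving [9, 14, 3, 3].

[9, 14, 3, 3]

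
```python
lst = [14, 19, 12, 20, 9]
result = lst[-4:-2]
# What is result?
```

lst has length 5. The slice lst[-4:-2] selects indices [1, 2] (1->19, 2->12), giving [19, 12].

[19, 12]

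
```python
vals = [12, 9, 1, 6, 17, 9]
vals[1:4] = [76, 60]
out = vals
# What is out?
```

vals starts as [12, 9, 1, 6, 17, 9] (length 6). The slice vals[1:4] covers indices [1, 2, 3] with values [9, 1, 6]. Replacing that slice with [76, 60] (different length) produces [12, 76, 60, 17, 9].

[12, 76, 60, 17, 9]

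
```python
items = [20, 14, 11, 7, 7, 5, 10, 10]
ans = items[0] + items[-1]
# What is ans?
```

items has length 8. items[0] = 20.
items has length 8. Negative index -1 maps to positive index 8 + (-1) = 7. items[7] = 10.
Sum: 20 + 10 = 30.

30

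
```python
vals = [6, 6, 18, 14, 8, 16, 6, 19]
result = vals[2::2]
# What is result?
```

vals has length 8. The slice vals[2::2] selects indices [2, 4, 6] (2->18, 4->8, 6->6), giving [18, 8, 6].

[18, 8, 6]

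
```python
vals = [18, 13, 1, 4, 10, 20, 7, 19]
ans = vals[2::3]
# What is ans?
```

vals has length 8. The slice vals[2::3] selects indices [2, 5] (2->1, 5->20), giving [1, 20].

[1, 20]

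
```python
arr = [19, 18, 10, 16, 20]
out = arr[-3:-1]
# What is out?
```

arr has length 5. The slice arr[-3:-1] selects indices [2, 3] (2->10, 3->16), giving [10, 16].

[10, 16]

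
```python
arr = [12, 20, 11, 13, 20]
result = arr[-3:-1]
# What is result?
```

arr has length 5. The slice arr[-3:-1] selects indices [2, 3] (2->11, 3->13), giving [11, 13].

[11, 13]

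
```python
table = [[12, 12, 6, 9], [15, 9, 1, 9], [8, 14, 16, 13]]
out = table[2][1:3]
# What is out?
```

table[2] = [8, 14, 16, 13]. table[2] has length 4. The slice table[2][1:3] selects indices [1, 2] (1->14, 2->16), giving [14, 16].

[14, 16]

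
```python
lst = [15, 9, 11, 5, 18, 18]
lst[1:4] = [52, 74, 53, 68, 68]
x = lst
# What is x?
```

lst starts as [15, 9, 11, 5, 18, 18] (length 6). The slice lst[1:4] covers indices [1, 2, 3] with values [9, 11, 5]. Replacing that slice with [52, 74, 53, 68, 68] (different length) produces [15, 52, 74, 53, 68, 68, 18, 18].

[15, 52, 74, 53, 68, 68, 18, 18]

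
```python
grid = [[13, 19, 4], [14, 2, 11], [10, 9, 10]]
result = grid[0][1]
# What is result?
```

grid[0] = [13, 19, 4]. Taking column 1 of that row yields 19.

19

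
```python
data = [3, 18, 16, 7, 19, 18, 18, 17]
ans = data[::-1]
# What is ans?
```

data has length 8. The slice data[::-1] selects indices [7, 6, 5, 4, 3, 2, 1, 0] (7->17, 6->18, 5->18, 4->19, 3->7, 2->16, 1->18, 0->3), giving [17, 18, 18, 19, 7, 16, 18, 3].

[17, 18, 18, 19, 7, 16, 18, 3]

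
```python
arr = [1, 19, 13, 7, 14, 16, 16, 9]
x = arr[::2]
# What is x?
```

arr has length 8. The slice arr[::2] selects indices [0, 2, 4, 6] (0->1, 2->13, 4->14, 6->16), giving [1, 13, 14, 16].

[1, 13, 14, 16]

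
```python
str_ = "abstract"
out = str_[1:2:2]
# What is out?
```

str_ has length 8. The slice str_[1:2:2] selects indices [1] (1->'b'), giving 'b'.

'b'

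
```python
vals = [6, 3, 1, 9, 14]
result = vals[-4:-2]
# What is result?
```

vals has length 5. The slice vals[-4:-2] selects indices [1, 2] (1->3, 2->1), giving [3, 1].

[3, 1]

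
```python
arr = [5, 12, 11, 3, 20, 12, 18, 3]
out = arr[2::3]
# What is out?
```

arr has length 8. The slice arr[2::3] selects indices [2, 5] (2->11, 5->12), giving [11, 12].

[11, 12]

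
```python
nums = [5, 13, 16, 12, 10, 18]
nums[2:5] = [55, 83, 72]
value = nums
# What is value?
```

nums starts as [5, 13, 16, 12, 10, 18] (length 6). The slice nums[2:5] covers indices [2, 3, 4] with values [16, 12, 10]. Replacing that slice with [55, 83, 72] (same length) produces [5, 13, 55, 83, 72, 18].

[5, 13, 55, 83, 72, 18]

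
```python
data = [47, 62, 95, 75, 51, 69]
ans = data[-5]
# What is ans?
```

data has length 6. Negative index -5 maps to positive index 6 + (-5) = 1. data[1] = 62.

62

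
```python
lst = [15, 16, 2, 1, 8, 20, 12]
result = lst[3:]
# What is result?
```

lst has length 7. The slice lst[3:] selects indices [3, 4, 5, 6] (3->1, 4->8, 5->20, 6->12), giving [1, 8, 20, 12].

[1, 8, 20, 12]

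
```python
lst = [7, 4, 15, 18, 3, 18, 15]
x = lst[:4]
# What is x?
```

lst has length 7. The slice lst[:4] selects indices [0, 1, 2, 3] (0->7, 1->4, 2->15, 3->18), giving [7, 4, 15, 18].

[7, 4, 15, 18]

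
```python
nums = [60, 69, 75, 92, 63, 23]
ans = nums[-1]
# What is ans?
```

nums has length 6. Negative index -1 maps to positive index 6 + (-1) = 5. nums[5] = 23.

23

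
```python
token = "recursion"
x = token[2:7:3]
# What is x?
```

token has length 9. The slice token[2:7:3] selects indices [2, 5] (2->'c', 5->'s'), giving 'cs'.

'cs'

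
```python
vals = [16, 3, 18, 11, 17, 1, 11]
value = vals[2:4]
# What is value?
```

vals has length 7. The slice vals[2:4] selects indices [2, 3] (2->18, 3->11), giving [18, 11].

[18, 11]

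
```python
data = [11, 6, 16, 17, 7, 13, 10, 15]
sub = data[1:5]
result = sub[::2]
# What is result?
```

data has length 8. The slice data[1:5] selects indices [1, 2, 3, 4] (1->6, 2->16, 3->17, 4->7), giving [6, 16, 17, 7]. So sub = [6, 16, 17, 7]. sub has length 4. The slice sub[::2] selects indices [0, 2] (0->6, 2->17), giving [6, 17].

[6, 17]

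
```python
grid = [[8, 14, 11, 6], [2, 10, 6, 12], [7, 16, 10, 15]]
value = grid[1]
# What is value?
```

grid has 3 rows. Row 1 is [2, 10, 6, 12].

[2, 10, 6, 12]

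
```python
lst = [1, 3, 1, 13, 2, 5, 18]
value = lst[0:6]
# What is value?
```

lst has length 7. The slice lst[0:6] selects indices [0, 1, 2, 3, 4, 5] (0->1, 1->3, 2->1, 3->13, 4->2, 5->5), giving [1, 3, 1, 13, 2, 5].

[1, 3, 1, 13, 2, 5]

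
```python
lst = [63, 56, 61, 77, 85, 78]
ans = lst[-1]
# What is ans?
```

lst has length 6. Negative index -1 maps to positive index 6 + (-1) = 5. lst[5] = 78.

78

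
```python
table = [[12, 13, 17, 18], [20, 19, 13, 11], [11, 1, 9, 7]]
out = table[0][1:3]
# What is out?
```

table[0] = [12, 13, 17, 18]. table[0] has length 4. The slice table[0][1:3] selects indices [1, 2] (1->13, 2->17), giving [13, 17].

[13, 17]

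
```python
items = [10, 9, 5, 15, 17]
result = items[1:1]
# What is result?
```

items has length 5. The slice items[1:1] resolves to an empty index range, so the result is [].

[]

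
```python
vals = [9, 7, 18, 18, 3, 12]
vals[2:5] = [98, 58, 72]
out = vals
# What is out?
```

vals starts as [9, 7, 18, 18, 3, 12] (length 6). The slice vals[2:5] covers indices [2, 3, 4] with values [18, 18, 3]. Replacing that slice with [98, 58, 72] (same length) produces [9, 7, 98, 58, 72, 12].

[9, 7, 98, 58, 72, 12]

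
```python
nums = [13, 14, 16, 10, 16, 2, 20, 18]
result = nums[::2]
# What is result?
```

nums has length 8. The slice nums[::2] selects indices [0, 2, 4, 6] (0->13, 2->16, 4->16, 6->20), giving [13, 16, 16, 20].

[13, 16, 16, 20]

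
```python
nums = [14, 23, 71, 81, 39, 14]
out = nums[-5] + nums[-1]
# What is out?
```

nums has length 6. Negative index -5 maps to positive index 6 + (-5) = 1. nums[1] = 23.
nums has length 6. Negative index -1 maps to positive index 6 + (-1) = 5. nums[5] = 14.
Sum: 23 + 14 = 37.

37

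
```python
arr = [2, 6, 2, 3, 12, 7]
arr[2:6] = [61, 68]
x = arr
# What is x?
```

arr starts as [2, 6, 2, 3, 12, 7] (length 6). The slice arr[2:6] covers indices [2, 3, 4, 5] with values [2, 3, 12, 7]. Replacing that slice with [61, 68] (different length) produces [2, 6, 61, 68].

[2, 6, 61, 68]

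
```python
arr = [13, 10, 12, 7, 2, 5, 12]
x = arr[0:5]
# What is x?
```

arr has length 7. The slice arr[0:5] selects indices [0, 1, 2, 3, 4] (0->13, 1->10, 2->12, 3->7, 4->2), giving [13, 10, 12, 7, 2].

[13, 10, 12, 7, 2]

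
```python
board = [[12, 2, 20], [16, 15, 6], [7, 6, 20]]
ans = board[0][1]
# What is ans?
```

board[0] = [12, 2, 20]. Taking column 1 of that row yields 2.

2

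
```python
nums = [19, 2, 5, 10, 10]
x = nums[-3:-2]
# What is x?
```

nums has length 5. The slice nums[-3:-2] selects indices [2] (2->5), giving [5].

[5]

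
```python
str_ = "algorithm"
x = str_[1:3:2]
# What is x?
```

str_ has length 9. The slice str_[1:3:2] selects indices [1] (1->'l'), giving 'l'.

'l'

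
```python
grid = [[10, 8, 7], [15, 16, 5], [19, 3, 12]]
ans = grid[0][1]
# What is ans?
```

grid[0] = [10, 8, 7]. Taking column 1 of that row yields 8.

8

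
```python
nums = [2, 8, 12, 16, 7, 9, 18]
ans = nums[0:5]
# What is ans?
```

nums has length 7. The slice nums[0:5] selects indices [0, 1, 2, 3, 4] (0->2, 1->8, 2->12, 3->16, 4->7), giving [2, 8, 12, 16, 7].

[2, 8, 12, 16, 7]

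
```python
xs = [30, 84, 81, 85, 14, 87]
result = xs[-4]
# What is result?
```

xs has length 6. Negative index -4 maps to positive index 6 + (-4) = 2. xs[2] = 81.

81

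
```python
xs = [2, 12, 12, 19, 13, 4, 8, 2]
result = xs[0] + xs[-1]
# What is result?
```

xs has length 8. xs[0] = 2.
xs has length 8. Negative index -1 maps to positive index 8 + (-1) = 7. xs[7] = 2.
Sum: 2 + 2 = 4.

4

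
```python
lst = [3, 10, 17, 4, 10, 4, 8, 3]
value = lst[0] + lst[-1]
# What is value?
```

lst has length 8. lst[0] = 3.
lst has length 8. Negative index -1 maps to positive index 8 + (-1) = 7. lst[7] = 3.
Sum: 3 + 3 = 6.

6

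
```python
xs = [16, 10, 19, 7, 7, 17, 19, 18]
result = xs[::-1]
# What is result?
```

xs has length 8. The slice xs[::-1] selects indices [7, 6, 5, 4, 3, 2, 1, 0] (7->18, 6->19, 5->17, 4->7, 3->7, 2->19, 1->10, 0->16), giving [18, 19, 17, 7, 7, 19, 10, 16].

[18, 19, 17, 7, 7, 19, 10, 16]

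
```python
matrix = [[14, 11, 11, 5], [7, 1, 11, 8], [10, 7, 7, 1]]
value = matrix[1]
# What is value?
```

matrix has 3 rows. Row 1 is [7, 1, 11, 8].

[7, 1, 11, 8]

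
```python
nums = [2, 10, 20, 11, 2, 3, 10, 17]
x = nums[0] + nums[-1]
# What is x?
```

nums has length 8. nums[0] = 2.
nums has length 8. Negative index -1 maps to positive index 8 + (-1) = 7. nums[7] = 17.
Sum: 2 + 17 = 19.

19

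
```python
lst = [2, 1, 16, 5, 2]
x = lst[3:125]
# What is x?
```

lst has length 5. The slice lst[3:125] selects indices [3, 4] (3->5, 4->2), giving [5, 2].

[5, 2]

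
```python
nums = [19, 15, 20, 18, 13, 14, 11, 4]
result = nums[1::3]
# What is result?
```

nums has length 8. The slice nums[1::3] selects indices [1, 4, 7] (1->15, 4->13, 7->4), giving [15, 13, 4].

[15, 13, 4]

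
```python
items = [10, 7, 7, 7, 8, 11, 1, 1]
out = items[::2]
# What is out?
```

items has length 8. The slice items[::2] selects indices [0, 2, 4, 6] (0->10, 2->7, 4->8, 6->1), giving [10, 7, 8, 1].

[10, 7, 8, 1]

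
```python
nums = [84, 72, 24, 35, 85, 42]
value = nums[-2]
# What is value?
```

nums has length 6. Negative index -2 maps to positive index 6 + (-2) = 4. nums[4] = 85.

85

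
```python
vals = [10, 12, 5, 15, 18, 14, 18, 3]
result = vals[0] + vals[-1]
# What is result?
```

vals has length 8. vals[0] = 10.
vals has length 8. Negative index -1 maps to positive index 8 + (-1) = 7. vals[7] = 3.
Sum: 10 + 3 = 13.

13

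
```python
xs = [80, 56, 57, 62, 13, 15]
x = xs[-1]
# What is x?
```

xs has length 6. Negative index -1 maps to positive index 6 + (-1) = 5. xs[5] = 15.

15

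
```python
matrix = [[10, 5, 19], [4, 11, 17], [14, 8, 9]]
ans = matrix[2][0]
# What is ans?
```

matrix[2] = [14, 8, 9]. Taking column 0 of that row yields 14.

14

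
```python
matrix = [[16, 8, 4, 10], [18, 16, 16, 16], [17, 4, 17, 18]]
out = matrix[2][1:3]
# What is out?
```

matrix[2] = [17, 4, 17, 18]. matrix[2] has length 4. The slice matrix[2][1:3] selects indices [1, 2] (1->4, 2->17), giving [4, 17].

[4, 17]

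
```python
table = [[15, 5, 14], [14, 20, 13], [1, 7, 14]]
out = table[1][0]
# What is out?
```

table[1] = [14, 20, 13]. Taking column 0 of that row yields 14.

14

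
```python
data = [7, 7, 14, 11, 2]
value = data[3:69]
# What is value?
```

data has length 5. The slice data[3:69] selects indices [3, 4] (3->11, 4->2), giving [11, 2].

[11, 2]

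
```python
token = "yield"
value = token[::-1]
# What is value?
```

token has length 5. The slice token[::-1] selects indices [4, 3, 2, 1, 0] (4->'d', 3->'l', 2->'e', 1->'i', 0->'y'), giving 'dleiy'.

'dleiy'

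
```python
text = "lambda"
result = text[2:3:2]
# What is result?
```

text has length 6. The slice text[2:3:2] selects indices [2] (2->'m'), giving 'm'.

'm'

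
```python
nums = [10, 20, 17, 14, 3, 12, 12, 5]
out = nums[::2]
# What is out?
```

nums has length 8. The slice nums[::2] selects indices [0, 2, 4, 6] (0->10, 2->17, 4->3, 6->12), giving [10, 17, 3, 12].

[10, 17, 3, 12]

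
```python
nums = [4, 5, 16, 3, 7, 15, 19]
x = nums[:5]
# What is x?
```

nums has length 7. The slice nums[:5] selects indices [0, 1, 2, 3, 4] (0->4, 1->5, 2->16, 3->3, 4->7), giving [4, 5, 16, 3, 7].

[4, 5, 16, 3, 7]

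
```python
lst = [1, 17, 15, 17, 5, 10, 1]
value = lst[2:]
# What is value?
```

lst has length 7. The slice lst[2:] selects indices [2, 3, 4, 5, 6] (2->15, 3->17, 4->5, 5->10, 6->1), giving [15, 17, 5, 10, 1].

[15, 17, 5, 10, 1]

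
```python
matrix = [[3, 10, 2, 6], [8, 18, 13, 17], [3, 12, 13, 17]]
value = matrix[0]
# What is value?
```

matrix has 3 rows. Row 0 is [3, 10, 2, 6].

[3, 10, 2, 6]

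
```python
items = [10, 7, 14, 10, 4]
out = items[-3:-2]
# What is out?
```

items has length 5. The slice items[-3:-2] selects indices [2] (2->14), giving [14].

[14]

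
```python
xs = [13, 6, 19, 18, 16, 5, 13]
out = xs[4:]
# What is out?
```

xs has length 7. The slice xs[4:] selects indices [4, 5, 6] (4->16, 5->5, 6->13), giving [16, 5, 13].

[16, 5, 13]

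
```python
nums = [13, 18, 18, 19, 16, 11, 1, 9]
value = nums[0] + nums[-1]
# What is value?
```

nums has length 8. nums[0] = 13.
nums has length 8. Negative index -1 maps to positive index 8 + (-1) = 7. nums[7] = 9.
Sum: 13 + 9 = 22.

22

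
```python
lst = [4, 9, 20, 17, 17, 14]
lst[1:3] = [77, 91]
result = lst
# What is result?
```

lst starts as [4, 9, 20, 17, 17, 14] (length 6). The slice lst[1:3] covers indices [1, 2] with values [9, 20]. Replacing that slice with [77, 91] (same length) produces [4, 77, 91, 17, 17, 14].

[4, 77, 91, 17, 17, 14]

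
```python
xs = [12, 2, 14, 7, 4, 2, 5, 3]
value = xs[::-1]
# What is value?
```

xs has length 8. The slice xs[::-1] selects indices [7, 6, 5, 4, 3, 2, 1, 0] (7->3, 6->5, 5->2, 4->4, 3->7, 2->14, 1->2, 0->12), giving [3, 5, 2, 4, 7, 14, 2, 12].

[3, 5, 2, 4, 7, 14, 2, 12]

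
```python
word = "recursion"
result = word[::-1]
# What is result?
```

word has length 9. The slice word[::-1] selects indices [8, 7, 6, 5, 4, 3, 2, 1, 0] (8->'n', 7->'o', 6->'i', 5->'s', 4->'r', 3->'u', 2->'c', 1->'e', 0->'r'), giving 'noisrucer'.

'noisrucer'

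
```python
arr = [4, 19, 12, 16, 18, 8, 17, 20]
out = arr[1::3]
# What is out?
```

arr has length 8. The slice arr[1::3] selects indices [1, 4, 7] (1->19, 4->18, 7->20), giving [19, 18, 20].

[19, 18, 20]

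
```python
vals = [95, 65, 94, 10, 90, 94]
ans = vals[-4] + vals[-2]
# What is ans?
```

vals has length 6. Negative index -4 maps to positive index 6 + (-4) = 2. vals[2] = 94.
vals has length 6. Negative index -2 maps to positive index 6 + (-2) = 4. vals[4] = 90.
Sum: 94 + 90 = 184.

184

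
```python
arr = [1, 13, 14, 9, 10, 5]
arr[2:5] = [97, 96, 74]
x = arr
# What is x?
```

arr starts as [1, 13, 14, 9, 10, 5] (length 6). The slice arr[2:5] covers indices [2, 3, 4] with values [14, 9, 10]. Replacing that slice with [97, 96, 74] (same length) produces [1, 13, 97, 96, 74, 5].

[1, 13, 97, 96, 74, 5]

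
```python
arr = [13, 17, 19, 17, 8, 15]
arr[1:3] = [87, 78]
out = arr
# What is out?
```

arr starts as [13, 17, 19, 17, 8, 15] (length 6). The slice arr[1:3] covers indices [1, 2] with values [17, 19]. Replacing that slice with [87, 78] (same length) produces [13, 87, 78, 17, 8, 15].

[13, 87, 78, 17, 8, 15]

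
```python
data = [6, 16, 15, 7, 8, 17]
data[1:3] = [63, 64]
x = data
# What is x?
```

data starts as [6, 16, 15, 7, 8, 17] (length 6). The slice data[1:3] covers indices [1, 2] with values [16, 15]. Replacing that slice with [63, 64] (same length) produces [6, 63, 64, 7, 8, 17].

[6, 63, 64, 7, 8, 17]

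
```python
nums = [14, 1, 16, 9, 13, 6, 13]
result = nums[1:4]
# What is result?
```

nums has length 7. The slice nums[1:4] selects indices [1, 2, 3] (1->1, 2->16, 3->9), giving [1, 16, 9].

[1, 16, 9]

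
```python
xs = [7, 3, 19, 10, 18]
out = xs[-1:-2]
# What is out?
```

xs has length 5. The slice xs[-1:-2] resolves to an empty index range, so the result is [].

[]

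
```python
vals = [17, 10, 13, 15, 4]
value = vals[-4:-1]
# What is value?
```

vals has length 5. The slice vals[-4:-1] selects indices [1, 2, 3] (1->10, 2->13, 3->15), giving [10, 13, 15].

[10, 13, 15]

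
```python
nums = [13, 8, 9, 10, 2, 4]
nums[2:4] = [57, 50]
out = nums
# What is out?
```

nums starts as [13, 8, 9, 10, 2, 4] (length 6). The slice nums[2:4] covers indices [2, 3] with values [9, 10]. Replacing that slice with [57, 50] (same length) produces [13, 8, 57, 50, 2, 4].

[13, 8, 57, 50, 2, 4]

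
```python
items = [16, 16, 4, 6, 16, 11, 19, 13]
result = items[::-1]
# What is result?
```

items has length 8. The slice items[::-1] selects indices [7, 6, 5, 4, 3, 2, 1, 0] (7->13, 6->19, 5->11, 4->16, 3->6, 2->4, 1->16, 0->16), giving [13, 19, 11, 16, 6, 4, 16, 16].

[13, 19, 11, 16, 6, 4, 16, 16]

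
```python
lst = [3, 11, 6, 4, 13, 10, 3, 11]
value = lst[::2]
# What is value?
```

lst has length 8. The slice lst[::2] selects indices [0, 2, 4, 6] (0->3, 2->6, 4->13, 6->3), giving [3, 6, 13, 3].

[3, 6, 13, 3]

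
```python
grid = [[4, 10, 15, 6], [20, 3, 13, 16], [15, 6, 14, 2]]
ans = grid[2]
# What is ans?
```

grid has 3 rows. Row 2 is [15, 6, 14, 2].

[15, 6, 14, 2]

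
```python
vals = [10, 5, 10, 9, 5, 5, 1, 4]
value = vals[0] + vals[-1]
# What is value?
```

vals has length 8. vals[0] = 10.
vals has length 8. Negative index -1 maps to positive index 8 + (-1) = 7. vals[7] = 4.
Sum: 10 + 4 = 14.

14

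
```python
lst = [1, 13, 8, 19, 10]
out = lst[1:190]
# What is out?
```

lst has length 5. The slice lst[1:190] selects indices [1, 2, 3, 4] (1->13, 2->8, 3->19, 4->10), giving [13, 8, 19, 10].

[13, 8, 19, 10]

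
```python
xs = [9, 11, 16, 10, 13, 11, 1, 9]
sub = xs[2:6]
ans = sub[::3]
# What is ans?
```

xs has length 8. The slice xs[2:6] selects indices [2, 3, 4, 5] (2->16, 3->10, 4->13, 5->11), giving [16, 10, 13, 11]. So sub = [16, 10, 13, 11]. sub has length 4. The slice sub[::3] selects indices [0, 3] (0->16, 3->11), giving [16, 11].

[16, 11]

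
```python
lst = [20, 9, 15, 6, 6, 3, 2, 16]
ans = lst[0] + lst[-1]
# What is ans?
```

lst has length 8. lst[0] = 20.
lst has length 8. Negative index -1 maps to positive index 8 + (-1) = 7. lst[7] = 16.
Sum: 20 + 16 = 36.

36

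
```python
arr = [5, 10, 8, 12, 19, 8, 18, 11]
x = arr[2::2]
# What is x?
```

arr has length 8. The slice arr[2::2] selects indices [2, 4, 6] (2->8, 4->19, 6->18), giving [8, 19, 18].

[8, 19, 18]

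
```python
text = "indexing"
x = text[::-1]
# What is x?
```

text has length 8. The slice text[::-1] selects indices [7, 6, 5, 4, 3, 2, 1, 0] (7->'g', 6->'n', 5->'i', 4->'x', 3->'e', 2->'d', 1->'n', 0->'i'), giving 'gnixedni'.

'gnixedni'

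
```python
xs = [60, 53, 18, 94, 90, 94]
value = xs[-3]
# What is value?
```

xs has length 6. Negative index -3 maps to positive index 6 + (-3) = 3. xs[3] = 94.

94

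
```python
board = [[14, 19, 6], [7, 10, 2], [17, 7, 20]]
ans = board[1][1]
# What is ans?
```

board[1] = [7, 10, 2]. Taking column 1 of that row yields 10.

10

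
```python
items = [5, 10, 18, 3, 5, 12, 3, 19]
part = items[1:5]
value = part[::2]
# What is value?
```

items has length 8. The slice items[1:5] selects indices [1, 2, 3, 4] (1->10, 2->18, 3->3, 4->5), giving [10, 18, 3, 5]. So part = [10, 18, 3, 5]. part has length 4. The slice part[::2] selects indices [0, 2] (0->10, 2->3), giving [10, 3].

[10, 3]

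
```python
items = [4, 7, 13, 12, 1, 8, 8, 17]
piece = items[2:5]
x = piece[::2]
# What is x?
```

items has length 8. The slice items[2:5] selects indices [2, 3, 4] (2->13, 3->12, 4->1), giving [13, 12, 1]. So piece = [13, 12, 1]. piece has length 3. The slice piece[::2] selects indices [0, 2] (0->13, 2->1), giving [13, 1].

[13, 1]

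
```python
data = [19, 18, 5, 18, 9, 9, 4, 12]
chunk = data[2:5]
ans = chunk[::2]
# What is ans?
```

data has length 8. The slice data[2:5] selects indices [2, 3, 4] (2->5, 3->18, 4->9), giving [5, 18, 9]. So chunk = [5, 18, 9]. chunk has length 3. The slice chunk[::2] selects indices [0, 2] (0->5, 2->9), giving [5, 9].

[5, 9]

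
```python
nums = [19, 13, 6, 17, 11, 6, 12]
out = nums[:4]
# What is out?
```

nums has length 7. The slice nums[:4] selects indices [0, 1, 2, 3] (0->19, 1->13, 2->6, 3->17), giving [19, 13, 6, 17].

[19, 13, 6, 17]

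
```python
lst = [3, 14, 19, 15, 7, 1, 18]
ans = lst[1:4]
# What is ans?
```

lst has length 7. The slice lst[1:4] selects indices [1, 2, 3] (1->14, 2->19, 3->15), giving [14, 19, 15].

[14, 19, 15]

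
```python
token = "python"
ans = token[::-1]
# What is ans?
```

token has length 6. The slice token[::-1] selects indices [5, 4, 3, 2, 1, 0] (5->'n', 4->'o', 3->'h', 2->'t', 1->'y', 0->'p'), giving 'nohtyp'.

'nohtyp'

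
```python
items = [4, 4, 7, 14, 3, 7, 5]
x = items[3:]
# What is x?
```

items has length 7. The slice items[3:] selects indices [3, 4, 5, 6] (3->14, 4->3, 5->7, 6->5), giving [14, 3, 7, 5].

[14, 3, 7, 5]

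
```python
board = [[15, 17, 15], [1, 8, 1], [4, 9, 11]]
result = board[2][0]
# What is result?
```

board[2] = [4, 9, 11]. Taking column 0 of that row yields 4.

4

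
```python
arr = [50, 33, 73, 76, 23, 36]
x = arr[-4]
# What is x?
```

arr has length 6. Negative index -4 maps to positive index 6 + (-4) = 2. arr[2] = 73.

73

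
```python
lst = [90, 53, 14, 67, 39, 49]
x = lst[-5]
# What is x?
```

lst has length 6. Negative index -5 maps to positive index 6 + (-5) = 1. lst[1] = 53.

53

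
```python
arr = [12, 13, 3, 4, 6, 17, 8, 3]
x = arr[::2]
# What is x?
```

arr has length 8. The slice arr[::2] selects indices [0, 2, 4, 6] (0->12, 2->3, 4->6, 6->8), giving [12, 3, 6, 8].

[12, 3, 6, 8]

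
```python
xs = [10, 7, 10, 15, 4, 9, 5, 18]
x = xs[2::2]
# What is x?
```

xs has length 8. The slice xs[2::2] selects indices [2, 4, 6] (2->10, 4->4, 6->5), giving [10, 4, 5].

[10, 4, 5]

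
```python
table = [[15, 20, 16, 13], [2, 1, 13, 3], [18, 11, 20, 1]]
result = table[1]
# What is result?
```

table has 3 rows. Row 1 is [2, 1, 13, 3].

[2, 1, 13, 3]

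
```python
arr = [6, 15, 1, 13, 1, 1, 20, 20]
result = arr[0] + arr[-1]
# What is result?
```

arr has length 8. arr[0] = 6.
arr has length 8. Negative index -1 maps to positive index 8 + (-1) = 7. arr[7] = 20.
Sum: 6 + 20 = 26.

26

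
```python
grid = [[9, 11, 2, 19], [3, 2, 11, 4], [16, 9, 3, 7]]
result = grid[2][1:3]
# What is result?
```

grid[2] = [16, 9, 3, 7]. grid[2] has length 4. The slice grid[2][1:3] selects indices [1, 2] (1->9, 2->3), giving [9, 3].

[9, 3]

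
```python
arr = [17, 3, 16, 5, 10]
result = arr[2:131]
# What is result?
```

arr has length 5. The slice arr[2:131] selects indices [2, 3, 4] (2->16, 3->5, 4->10), giving [16, 5, 10].

[16, 5, 10]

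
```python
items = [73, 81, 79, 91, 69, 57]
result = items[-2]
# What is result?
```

items has length 6. Negative index -2 maps to positive index 6 + (-2) = 4. items[4] = 69.

69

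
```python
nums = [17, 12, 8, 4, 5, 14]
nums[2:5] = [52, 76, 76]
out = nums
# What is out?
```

nums starts as [17, 12, 8, 4, 5, 14] (length 6). The slice nums[2:5] covers indices [2, 3, 4] with values [8, 4, 5]. Replacing that slice with [52, 76, 76] (same length) produces [17, 12, 52, 76, 76, 14].

[17, 12, 52, 76, 76, 14]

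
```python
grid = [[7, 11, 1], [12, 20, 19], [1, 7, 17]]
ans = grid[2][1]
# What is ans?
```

grid[2] = [1, 7, 17]. Taking column 1 of that row yields 7.

7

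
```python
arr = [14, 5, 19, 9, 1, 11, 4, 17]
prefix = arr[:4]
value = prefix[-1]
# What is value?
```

arr has length 8. The slice arr[:4] selects indices [0, 1, 2, 3] (0->14, 1->5, 2->19, 3->9), giving [14, 5, 19, 9]. So prefix = [14, 5, 19, 9]. Then prefix[-1] = 9.

9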